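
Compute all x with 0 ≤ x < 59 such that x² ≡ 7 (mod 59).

Since 59 ≡ 3 (mod 4), a square root of 7 is 7^((59+1)/4) = 7^15 mod 59.
Repeated squaring: 7^2≡49, 7^4≡41, 7^8≡29 (mod 59).
7^15 = 7^(8+4+2+1) ≡ 19 (mod 59).
Check: 19² = 361 ≡ 7 (mod 59). The two roots are 19 and 40.

19, 40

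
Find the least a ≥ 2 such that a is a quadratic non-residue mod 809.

(2/809) = +1, so 2 is a residue.
(3/809) = −1, so 3 is the smallest positive non-residue mod 809.

3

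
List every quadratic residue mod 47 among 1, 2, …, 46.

1,2,3,4,6,7,8,9,12,14,16,17,18,21,24,25,27,28,32,34,36,37,42

Square k = 1,…,23 (k and 47−k give the same square):
1²=1, 2²=4, 3²=9, 4²=16, 5²=25, 6²=36, 7²≡2, 8²≡17, 9²≡34, 10²≡6, 11²≡27, 12²≡3, 13²≡28, 14²≡8, 15²≡37, 16²≡21, 17²≡7, 18²≡42, 19²≡32, 20²≡24, 21²≡18, 22²≡14, 23²≡12 (mod 47).
So the quadratic residues mod 47 are {1, 2, 3, 4, 6, 7, 8, 9, 12, 14, 16, 17, 18, 21, 24, 25, 27, 28, 32, 34, 36, 37, 42}.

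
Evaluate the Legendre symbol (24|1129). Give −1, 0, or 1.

1

Euler's criterion: (24/1129) ≡ 24^564 (mod 1129).
24^2 ≡ 576 (mod 1129)
24^4 ≡ 979 (mod 1129)
24^8 ≡ 1049 (mod 1129)
24^16 ≡ 755 (mod 1129)
24^32 ≡ 1009 (mod 1129)
24^64 ≡ 852 (mod 1129)
24^128 ≡ 1086 (mod 1129)
24^256 ≡ 720 (mod 1129)
24^512 ≡ 189 (mod 1129)
24^564 = 24^(512+32+16+4) ≡ 1 (mod 1129).
Result is 1, so (24/1129) = 1.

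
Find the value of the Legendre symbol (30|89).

Pull out 2: since 89 ≡ 1 (mod 8), (2/89) = +1.
Reciprocity: 15 ≡ 3 and 89 ≡ 1 (mod 4), so (15/89) = +(89/15).
Reduce top mod 15: now compute (14/15).
Pull out 2: since 15 ≡ 7 (mod 8), (2/15) = +1.
Reciprocity: 7 ≡ 3 and 15 ≡ 3 (mod 4), so (7/15) = −(15/7).
Reduce top mod 7: now compute (1/7).
Reached (1/7) = 1. Collecting the sign flips along the way, the symbol is -1.

-1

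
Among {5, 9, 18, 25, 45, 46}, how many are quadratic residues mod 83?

(5/83) = -1 → non-residue.
(9/83) = +1 → QR.
(18/83) = -1 → non-residue.
(25/83) = +1 → QR.
(45/83) = -1 → non-residue.
(46/83) = -1 → non-residue.
Total quadratic residues among the 6: 2.

2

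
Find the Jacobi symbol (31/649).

-1

Reciprocity: 31 ≡ 3 and 649 ≡ 1 (mod 4), so (31/649) = +(649/31).
Reduce top mod 31: now compute (29/31).
Reciprocity: 29 ≡ 1 and 31 ≡ 3 (mod 4), so (29/31) = +(31/29).
Reduce top mod 29: now compute (2/29).
Pull out 2: since 29 ≡ 5 (mod 8), (2/29) = -1.
Reached (1/29) = 1. Collecting the sign flips along the way, the symbol is -1.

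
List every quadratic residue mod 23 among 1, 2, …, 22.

1, 2, 3, 4, 6, 8, 9, 12, 13, 16, 18

Square k = 1,…,11 (k and 23−k give the same square):
1²=1, 2²=4, 3²=9, 4²=16, 5²≡2, 6²≡13, 7²≡3, 8²≡18, 9²≡12, 10²≡8, 11²≡6 (mod 23).
So the quadratic residues mod 23 are {1, 2, 3, 4, 6, 8, 9, 12, 13, 16, 18}.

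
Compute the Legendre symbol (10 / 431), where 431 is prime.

1

Euler's criterion: (10/431) ≡ 10^215 (mod 431).
10^2 ≡ 100 (mod 431)
10^4 ≡ 87 (mod 431)
10^8 ≡ 242 (mod 431)
10^16 ≡ 379 (mod 431)
10^32 ≡ 118 (mod 431)
10^64 ≡ 132 (mod 431)
10^128 ≡ 184 (mod 431)
10^215 = 10^(128+64+16+4+2+1) ≡ 1 (mod 431).
Result is 1, so (10/431) = 1.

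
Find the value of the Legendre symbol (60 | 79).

-1

Pull out 2^2: since 79 ≡ 7 (mod 8), (2/79) = +1, so (2/79)^2 = +1.
Reciprocity: 15 ≡ 3 and 79 ≡ 3 (mod 4), so (15/79) = −(79/15).
Reduce top mod 15: now compute (4/15).
Pull out 2^2: since 15 ≡ 7 (mod 8), (2/15) = +1, so (2/15)^2 = +1.
Reached (1/15) = 1. Collecting the sign flips along the way, the symbol is -1.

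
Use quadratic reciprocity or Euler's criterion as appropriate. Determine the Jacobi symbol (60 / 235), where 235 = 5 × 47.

Pull out 2^2: since 235 ≡ 3 (mod 8), (2/235) = -1, so (2/235)^2 = +1.
Reciprocity: 15 ≡ 3 and 235 ≡ 3 (mod 4), so (15/235) = −(235/15).
Reduce top mod 15: now compute (10/15).
Pull out 2: since 15 ≡ 7 (mod 8), (2/15) = +1.
Reciprocity: 5 ≡ 1 and 15 ≡ 3 (mod 4), so (5/15) = +(15/5).
Reduce top mod 5: now compute (0/5).
Top reduces to 0: gcd > 1, so the symbol is 0.

0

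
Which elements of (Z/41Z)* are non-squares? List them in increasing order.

3 6 7 11 12 13 14 15 17 19 22 24 26 27 28 29 30 34 35 38

Square k = 1,…,20 (k and 41−k give the same square):
1²=1, 2²=4, 3²=9, 4²=16, 5²=25, 6²=36, 7²≡8, 8²≡23, 9²≡40, 10²≡18, 11²≡39, 12²≡21, 13²≡5, 14²≡32, 15²≡20, 16²≡10, 17²≡2, 18²≡37, 19²≡33, 20²≡31 (mod 41).
The residues are {1, 2, 4, 5, 8, 9, 10, 16, 18, 20, 21, 23, 25, 31, 32, 33, 36, 37, 39, 40}; the non-residues are the remaining 20 nonzero classes.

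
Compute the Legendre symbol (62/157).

-1

Pull out 2: since 157 ≡ 5 (mod 8), (2/157) = -1.
Reciprocity: 31 ≡ 3 and 157 ≡ 1 (mod 4), so (31/157) = +(157/31).
Reduce top mod 31: now compute (2/31).
Pull out 2: since 31 ≡ 7 (mod 8), (2/31) = +1.
Reached (1/31) = 1. Collecting the sign flips along the way, the symbol is -1.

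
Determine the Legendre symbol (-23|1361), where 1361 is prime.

1

First reduce: -23 ≡ 1338 (mod 1361).
Pull out 2: since 1361 ≡ 1 (mod 8), (2/1361) = +1.
Reciprocity: 669 ≡ 1 and 1361 ≡ 1 (mod 4), so (669/1361) = +(1361/669).
Reduce top mod 669: now compute (23/669).
Reciprocity: 23 ≡ 3 and 669 ≡ 1 (mod 4), so (23/669) = +(669/23).
Reduce top mod 23: now compute (2/23).
Pull out 2: since 23 ≡ 7 (mod 8), (2/23) = +1.
Reached (1/23) = 1. Collecting the sign flips along the way, the symbol is +1.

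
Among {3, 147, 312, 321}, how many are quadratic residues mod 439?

(3/439) = -1 → non-residue.
(147/439) = -1 → non-residue.
(312/439) = -1 → non-residue.
(321/439) = +1 → QR.
Total quadratic residues among the 4: 1.

1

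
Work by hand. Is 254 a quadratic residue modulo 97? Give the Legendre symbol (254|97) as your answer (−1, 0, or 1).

First reduce: 254 ≡ 60 (mod 97).
Pull out 2^2: since 97 ≡ 1 (mod 8), (2/97) = +1, so (2/97)^2 = +1.
Reciprocity: 15 ≡ 3 and 97 ≡ 1 (mod 4), so (15/97) = +(97/15).
Reduce top mod 15: now compute (7/15).
Reciprocity: 7 ≡ 3 and 15 ≡ 3 (mod 4), so (7/15) = −(15/7).
Reduce top mod 7: now compute (1/7).
Reached (1/7) = 1. Collecting the sign flips along the way, the symbol is -1.

-1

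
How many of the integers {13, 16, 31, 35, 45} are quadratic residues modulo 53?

(13/53) = +1 → QR.
(16/53) = +1 → QR.
(31/53) = -1 → non-residue.
(35/53) = -1 → non-residue.
(45/53) = -1 → non-residue.
Total quadratic residues among the 5: 2.

2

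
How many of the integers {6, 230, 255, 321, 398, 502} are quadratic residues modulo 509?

1

(6/509) = +1 → QR.
(230/509) = -1 → non-residue.
(255/509) = -1 → non-residue.
(321/509) = -1 → non-residue.
(398/509) = -1 → non-residue.
(502/509) = -1 → non-residue.
Total quadratic residues among the 6: 1.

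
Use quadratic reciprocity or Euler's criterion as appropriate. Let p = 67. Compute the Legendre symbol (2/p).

Pull out 2: since 67 ≡ 3 (mod 8), (2/67) = -1.
Reached (1/67) = 1. Collecting the sign flips along the way, the symbol is -1.

-1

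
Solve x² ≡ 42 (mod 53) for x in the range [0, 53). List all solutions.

53 ≡ 1 (mod 4), so we find a root by search.
Trying successive values, 25² = 625 ≡ 42 (mod 53). The other root is 53 − 25 = 28.

25, 28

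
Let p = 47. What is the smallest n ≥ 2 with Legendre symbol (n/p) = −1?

(2/47) = +1, so 2 is a residue.
(3/47) = +1, so 3 is a residue.
(4/47) = +1, so 4 is a residue.
(5/47) = −1, so 5 is the smallest positive non-residue mod 47.

5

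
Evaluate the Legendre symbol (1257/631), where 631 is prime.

Euler's criterion: (1257/631) ≡ 626^315 (mod 631).
626^2 ≡ 25 (mod 631)
626^4 ≡ 625 (mod 631)
626^8 ≡ 36 (mod 631)
626^16 ≡ 34 (mod 631)
626^32 ≡ 525 (mod 631)
626^64 ≡ 509 (mod 631)
626^128 ≡ 371 (mod 631)
626^256 ≡ 83 (mod 631)
626^315 = 626^(256+32+16+8+2+1) ≡ 630 (mod 631).
Result is 630 ≡ −1, so (1257/631) = −1.

-1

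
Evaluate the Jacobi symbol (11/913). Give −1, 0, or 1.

0

Reciprocity: 11 ≡ 3 and 913 ≡ 1 (mod 4), so (11/913) = +(913/11).
Reduce top mod 11: now compute (0/11).
Top reduces to 0: gcd > 1, so the symbol is 0.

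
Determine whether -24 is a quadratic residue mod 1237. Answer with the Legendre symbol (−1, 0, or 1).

-1

First reduce: -24 ≡ 1213 (mod 1237).
Reciprocity: 1213 ≡ 1 and 1237 ≡ 1 (mod 4), so (1213/1237) = +(1237/1213).
Reduce top mod 1213: now compute (24/1213).
Pull out 2^3: since 1213 ≡ 5 (mod 8), (2/1213) = -1, so (2/1213)^3 = -1.
Reciprocity: 3 ≡ 3 and 1213 ≡ 1 (mod 4), so (3/1213) = +(1213/3).
Reduce top mod 3: now compute (1/3).
Reached (1/3) = 1. Collecting the sign flips along the way, the symbol is -1.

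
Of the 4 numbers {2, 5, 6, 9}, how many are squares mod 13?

(2/13) = -1 → non-residue.
(5/13) = -1 → non-residue.
(6/13) = -1 → non-residue.
(9/13) = +1 → QR.
Total quadratic residues among the 4: 1.

1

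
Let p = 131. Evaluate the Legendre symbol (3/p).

Reciprocity: 3 ≡ 3 and 131 ≡ 3 (mod 4), so (3/131) = −(131/3).
Reduce top mod 3: now compute (2/3).
Pull out 2: since 3 ≡ 3 (mod 8), (2/3) = -1.
Reached (1/3) = 1. Collecting the sign flips along the way, the symbol is +1.

1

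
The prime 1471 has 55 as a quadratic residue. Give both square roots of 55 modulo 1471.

Since 1471 ≡ 3 (mod 4), a square root of 55 is 55^((1471+1)/4) = 55^368 mod 1471.
Repeated squaring: 55^2≡83, 55^4≡1005, 55^8≡919, 55^16≡207, 55^32≡190, 55^64≡796, 55^128≡1086, 55^256≡1125 (mod 1471).
55^368 = 55^(256+64+32+16) ≡ 274 (mod 1471).
Check: 274² = 75076 ≡ 55 (mod 1471). The two roots are 274 and 1197.

274, 1197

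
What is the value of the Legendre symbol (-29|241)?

1

Euler's criterion: (-29/241) ≡ 212^120 (mod 241).
212^2 ≡ 118 (mod 241)
212^4 ≡ 187 (mod 241)
212^8 ≡ 24 (mod 241)
212^16 ≡ 94 (mod 241)
212^32 ≡ 160 (mod 241)
212^64 ≡ 54 (mod 241)
212^120 = 212^(64+32+16+8) ≡ 1 (mod 241).
Result is 1, so (-29/241) = 1.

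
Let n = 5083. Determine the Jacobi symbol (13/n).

Reciprocity: 13 ≡ 1 and 5083 ≡ 3 (mod 4), so (13/5083) = +(5083/13).
Reduce top mod 13: now compute (0/13).
Top reduces to 0: gcd > 1, so the symbol is 0.

0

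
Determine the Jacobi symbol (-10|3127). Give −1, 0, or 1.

1

First reduce: -10 ≡ 3117 (mod 3127).
Reciprocity: 3117 ≡ 1 and 3127 ≡ 3 (mod 4), so (3117/3127) = +(3127/3117).
Reduce top mod 3117: now compute (10/3117).
Pull out 2: since 3117 ≡ 5 (mod 8), (2/3117) = -1.
Reciprocity: 5 ≡ 1 and 3117 ≡ 1 (mod 4), so (5/3117) = +(3117/5).
Reduce top mod 5: now compute (2/5).
Pull out 2: since 5 ≡ 5 (mod 8), (2/5) = -1.
Reached (1/5) = 1. Collecting the sign flips along the way, the symbol is +1.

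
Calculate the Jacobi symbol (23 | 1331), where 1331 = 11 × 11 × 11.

1

Reciprocity: 23 ≡ 3 and 1331 ≡ 3 (mod 4), so (23/1331) = −(1331/23).
Reduce top mod 23: now compute (20/23).
Pull out 2^2: since 23 ≡ 7 (mod 8), (2/23) = +1, so (2/23)^2 = +1.
Reciprocity: 5 ≡ 1 and 23 ≡ 3 (mod 4), so (5/23) = +(23/5).
Reduce top mod 5: now compute (3/5).
Reciprocity: 3 ≡ 3 and 5 ≡ 1 (mod 4), so (3/5) = +(5/3).
Reduce top mod 3: now compute (2/3).
Pull out 2: since 3 ≡ 3 (mod 8), (2/3) = -1.
Reached (1/3) = 1. Collecting the sign flips along the way, the symbol is +1.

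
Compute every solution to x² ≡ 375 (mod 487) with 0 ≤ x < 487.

146, 341

Since 487 ≡ 3 (mod 4), a square root of 375 is 375^((487+1)/4) = 375^122 mod 487.
Repeated squaring: 375^2≡369, 375^4≡288, 375^8≡154, 375^16≡340, 375^32≡181, 375^64≡132 (mod 487).
375^122 = 375^(64+32+16+8+2) ≡ 146 (mod 487).
Check: 146² = 21316 ≡ 375 (mod 487). The two roots are 146 and 341.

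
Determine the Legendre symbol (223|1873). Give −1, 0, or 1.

Reciprocity: 223 ≡ 3 and 1873 ≡ 1 (mod 4), so (223/1873) = +(1873/223).
Reduce top mod 223: now compute (89/223).
Reciprocity: 89 ≡ 1 and 223 ≡ 3 (mod 4), so (89/223) = +(223/89).
Reduce top mod 89: now compute (45/89).
Reciprocity: 45 ≡ 1 and 89 ≡ 1 (mod 4), so (45/89) = +(89/45).
Reduce top mod 45: now compute (44/45).
Pull out 2^2: since 45 ≡ 5 (mod 8), (2/45) = -1, so (2/45)^2 = +1.
Reciprocity: 11 ≡ 3 and 45 ≡ 1 (mod 4), so (11/45) = +(45/11).
Reduce top mod 11: now compute (1/11).
Reached (1/11) = 1. Collecting the sign flips along the way, the symbol is +1.

1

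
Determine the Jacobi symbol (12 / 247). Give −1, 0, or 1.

-1

Pull out 2^2: since 247 ≡ 7 (mod 8), (2/247) = +1, so (2/247)^2 = +1.
Reciprocity: 3 ≡ 3 and 247 ≡ 3 (mod 4), so (3/247) = −(247/3).
Reduce top mod 3: now compute (1/3).
Reached (1/3) = 1. Collecting the sign flips along the way, the symbol is -1.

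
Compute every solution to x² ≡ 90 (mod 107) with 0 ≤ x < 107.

Since 107 ≡ 3 (mod 4), a square root of 90 is 90^((107+1)/4) = 90^27 mod 107.
Repeated squaring: 90^2≡75, 90^4≡61, 90^8≡83, 90^16≡41 (mod 107).
90^27 = 90^(16+8+2+1) ≡ 25 (mod 107).
Check: 25² = 625 ≡ 90 (mod 107). The two roots are 25 and 82.

25, 82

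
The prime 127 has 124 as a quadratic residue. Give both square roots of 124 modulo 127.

Since 127 ≡ 3 (mod 4), a square root of 124 is 124^((127+1)/4) = 124^32 mod 127.
Repeated squaring: 124^2≡9, 124^4≡81, 124^8≡84, 124^16≡71, 124^32≡88 (mod 127).
124^32 = 124^(32) ≡ 88 (mod 127).
Check: 88² = 7744 ≡ 124 (mod 127). The two roots are 39 and 88.

39, 88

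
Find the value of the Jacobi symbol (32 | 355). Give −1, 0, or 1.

-1

Pull out 2^5: since 355 ≡ 3 (mod 8), (2/355) = -1, so (2/355)^5 = -1.
Reached (1/355) = 1. Collecting the sign flips along the way, the symbol is -1.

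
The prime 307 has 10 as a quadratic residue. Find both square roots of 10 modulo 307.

138, 169

Since 307 ≡ 3 (mod 4), a square root of 10 is 10^((307+1)/4) = 10^77 mod 307.
Repeated squaring: 10^2≡100, 10^4≡176, 10^8≡276, 10^16≡40, 10^32≡65, 10^64≡234 (mod 307).
10^77 = 10^(64+8+4+1) ≡ 169 (mod 307).
Check: 169² = 28561 ≡ 10 (mod 307). The two roots are 138 and 169.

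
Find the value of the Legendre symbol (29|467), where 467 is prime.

-1

Reciprocity: 29 ≡ 1 and 467 ≡ 3 (mod 4), so (29/467) = +(467/29).
Reduce top mod 29: now compute (3/29).
Reciprocity: 3 ≡ 3 and 29 ≡ 1 (mod 4), so (3/29) = +(29/3).
Reduce top mod 3: now compute (2/3).
Pull out 2: since 3 ≡ 3 (mod 8), (2/3) = -1.
Reached (1/3) = 1. Collecting the sign flips along the way, the symbol is -1.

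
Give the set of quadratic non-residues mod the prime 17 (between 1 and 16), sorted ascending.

3, 5, 6, 7, 10, 11, 12, 14

Square k = 1,…,8 (k and 17−k give the same square):
1²=1, 2²=4, 3²=9, 4²=16, 5²≡8, 6²≡2, 7²≡15, 8²≡13 (mod 17).
The residues are {1, 2, 4, 8, 9, 13, 15, 16}; the non-residues are the remaining 8 nonzero classes.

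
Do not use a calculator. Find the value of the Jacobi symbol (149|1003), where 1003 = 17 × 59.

-1

Reciprocity: 149 ≡ 1 and 1003 ≡ 3 (mod 4), so (149/1003) = +(1003/149).
Reduce top mod 149: now compute (109/149).
Reciprocity: 109 ≡ 1 and 149 ≡ 1 (mod 4), so (109/149) = +(149/109).
Reduce top mod 109: now compute (40/109).
Pull out 2^3: since 109 ≡ 5 (mod 8), (2/109) = -1, so (2/109)^3 = -1.
Reciprocity: 5 ≡ 1 and 109 ≡ 1 (mod 4), so (5/109) = +(109/5).
Reduce top mod 5: now compute (4/5).
Pull out 2^2: since 5 ≡ 5 (mod 8), (2/5) = -1, so (2/5)^2 = +1.
Reached (1/5) = 1. Collecting the sign flips along the way, the symbol is -1.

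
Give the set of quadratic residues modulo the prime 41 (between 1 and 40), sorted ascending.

1,2,4,5,8,9,10,16,18,20,21,23,25,31,32,33,36,37,39,40

Square k = 1,…,20 (k and 41−k give the same square):
1²=1, 2²=4, 3²=9, 4²=16, 5²=25, 6²=36, 7²≡8, 8²≡23, 9²≡40, 10²≡18, 11²≡39, 12²≡21, 13²≡5, 14²≡32, 15²≡20, 16²≡10, 17²≡2, 18²≡37, 19²≡33, 20²≡31 (mod 41).
So the quadratic residues mod 41 are {1, 2, 4, 5, 8, 9, 10, 16, 18, 20, 21, 23, 25, 31, 32, 33, 36, 37, 39, 40}.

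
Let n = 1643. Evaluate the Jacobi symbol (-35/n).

1

First reduce: -35 ≡ 1608 (mod 1643).
Pull out 2^3: since 1643 ≡ 3 (mod 8), (2/1643) = -1, so (2/1643)^3 = -1.
Reciprocity: 201 ≡ 1 and 1643 ≡ 3 (mod 4), so (201/1643) = +(1643/201).
Reduce top mod 201: now compute (35/201).
Reciprocity: 35 ≡ 3 and 201 ≡ 1 (mod 4), so (35/201) = +(201/35).
Reduce top mod 35: now compute (26/35).
Pull out 2: since 35 ≡ 3 (mod 8), (2/35) = -1.
Reciprocity: 13 ≡ 1 and 35 ≡ 3 (mod 4), so (13/35) = +(35/13).
Reduce top mod 13: now compute (9/13).
Reciprocity: 9 ≡ 1 and 13 ≡ 1 (mod 4), so (9/13) = +(13/9).
Reduce top mod 9: now compute (4/9).
Pull out 2^2: since 9 ≡ 1 (mod 8), (2/9) = +1, so (2/9)^2 = +1.
Reached (1/9) = 1. Collecting the sign flips along the way, the symbol is +1.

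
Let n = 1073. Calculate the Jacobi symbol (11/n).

-1

Reciprocity: 11 ≡ 3 and 1073 ≡ 1 (mod 4), so (11/1073) = +(1073/11).
Reduce top mod 11: now compute (6/11).
Pull out 2: since 11 ≡ 3 (mod 8), (2/11) = -1.
Reciprocity: 3 ≡ 3 and 11 ≡ 3 (mod 4), so (3/11) = −(11/3).
Reduce top mod 3: now compute (2/3).
Pull out 2: since 3 ≡ 3 (mod 8), (2/3) = -1.
Reached (1/3) = 1. Collecting the sign flips along the way, the symbol is -1.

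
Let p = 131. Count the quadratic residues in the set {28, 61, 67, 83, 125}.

3

(28/131) = +1 → QR.
(61/131) = +1 → QR.
(67/131) = -1 → non-residue.
(83/131) = -1 → non-residue.
(125/131) = +1 → QR.
Total quadratic residues among the 5: 3.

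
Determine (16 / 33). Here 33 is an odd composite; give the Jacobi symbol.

1

Pull out 2^4: since 33 ≡ 1 (mod 8), (2/33) = +1, so (2/33)^4 = +1.
Reached (1/33) = 1. Collecting the sign flips along the way, the symbol is +1.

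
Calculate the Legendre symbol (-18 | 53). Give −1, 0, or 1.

-1

First reduce: -18 ≡ 35 (mod 53).
Reciprocity: 35 ≡ 3 and 53 ≡ 1 (mod 4), so (35/53) = +(53/35).
Reduce top mod 35: now compute (18/35).
Pull out 2: since 35 ≡ 3 (mod 8), (2/35) = -1.
Reciprocity: 9 ≡ 1 and 35 ≡ 3 (mod 4), so (9/35) = +(35/9).
Reduce top mod 9: now compute (8/9).
Pull out 2^3: since 9 ≡ 1 (mod 8), (2/9) = +1, so (2/9)^3 = +1.
Reached (1/9) = 1. Collecting the sign flips along the way, the symbol is -1.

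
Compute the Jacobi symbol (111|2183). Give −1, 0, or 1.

Reciprocity: 111 ≡ 3 and 2183 ≡ 3 (mod 4), so (111/2183) = −(2183/111).
Reduce top mod 111: now compute (74/111).
Pull out 2: since 111 ≡ 7 (mod 8), (2/111) = +1.
Reciprocity: 37 ≡ 1 and 111 ≡ 3 (mod 4), so (37/111) = +(111/37).
Reduce top mod 37: now compute (0/37).
Top reduces to 0: gcd > 1, so the symbol is 0.

0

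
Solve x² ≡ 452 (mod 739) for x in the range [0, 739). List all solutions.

Since 739 ≡ 3 (mod 4), a square root of 452 is 452^((739+1)/4) = 452^185 mod 739.
Repeated squaring: 452^2≡340, 452^4≡316, 452^8≡91, 452^16≡152, 452^32≡195, 452^64≡336, 452^128≡568 (mod 739).
452^185 = 452^(128+32+16+8+1) ≡ 664 (mod 739).
Check: 664² = 440896 ≡ 452 (mod 739). The two roots are 75 and 664.

75, 664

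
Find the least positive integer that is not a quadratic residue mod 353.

(2/353) = +1, so 2 is a residue.
(3/353) = −1, so 3 is the smallest positive non-residue mod 353.

3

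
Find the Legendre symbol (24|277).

Euler's criterion: (24/277) ≡ 24^138 (mod 277).
24^2 ≡ 22 (mod 277)
24^4 ≡ 207 (mod 277)
24^8 ≡ 191 (mod 277)
24^16 ≡ 194 (mod 277)
24^32 ≡ 241 (mod 277)
24^64 ≡ 188 (mod 277)
24^128 ≡ 165 (mod 277)
24^138 = 24^(128+8+2) ≡ 276 (mod 277).
Result is 276 ≡ −1, so (24/277) = −1.

-1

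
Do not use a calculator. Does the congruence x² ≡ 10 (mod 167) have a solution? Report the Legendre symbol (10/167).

-1

Pull out 2: since 167 ≡ 7 (mod 8), (2/167) = +1.
Reciprocity: 5 ≡ 1 and 167 ≡ 3 (mod 4), so (5/167) = +(167/5).
Reduce top mod 5: now compute (2/5).
Pull out 2: since 5 ≡ 5 (mod 8), (2/5) = -1.
Reached (1/5) = 1. Collecting the sign flips along the way, the symbol is -1.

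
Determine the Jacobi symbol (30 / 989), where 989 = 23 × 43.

Pull out 2: since 989 ≡ 5 (mod 8), (2/989) = -1.
Reciprocity: 15 ≡ 3 and 989 ≡ 1 (mod 4), so (15/989) = +(989/15).
Reduce top mod 15: now compute (14/15).
Pull out 2: since 15 ≡ 7 (mod 8), (2/15) = +1.
Reciprocity: 7 ≡ 3 and 15 ≡ 3 (mod 4), so (7/15) = −(15/7).
Reduce top mod 7: now compute (1/7).
Reached (1/7) = 1. Collecting the sign flips along the way, the symbol is +1.

1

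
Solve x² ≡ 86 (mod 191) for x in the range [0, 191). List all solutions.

Since 191 ≡ 3 (mod 4), a square root of 86 is 86^((191+1)/4) = 86^48 mod 191.
Repeated squaring: 86^2≡138, 86^4≡135, 86^8≡80, 86^16≡97, 86^32≡50 (mod 191).
86^48 = 86^(32+16) ≡ 75 (mod 191).
Check: 75² = 5625 ≡ 86 (mod 191). The two roots are 75 and 116.

75, 116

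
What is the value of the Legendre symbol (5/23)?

-1

Reciprocity: 5 ≡ 1 and 23 ≡ 3 (mod 4), so (5/23) = +(23/5).
Reduce top mod 5: now compute (3/5).
Reciprocity: 3 ≡ 3 and 5 ≡ 1 (mod 4), so (3/5) = +(5/3).
Reduce top mod 3: now compute (2/3).
Pull out 2: since 3 ≡ 3 (mod 8), (2/3) = -1.
Reached (1/3) = 1. Collecting the sign flips along the way, the symbol is -1.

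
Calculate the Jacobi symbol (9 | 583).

1

Reciprocity: 9 ≡ 1 and 583 ≡ 3 (mod 4), so (9/583) = +(583/9).
Reduce top mod 9: now compute (7/9).
Reciprocity: 7 ≡ 3 and 9 ≡ 1 (mod 4), so (7/9) = +(9/7).
Reduce top mod 7: now compute (2/7).
Pull out 2: since 7 ≡ 7 (mod 8), (2/7) = +1.
Reached (1/7) = 1. Collecting the sign flips along the way, the symbol is +1.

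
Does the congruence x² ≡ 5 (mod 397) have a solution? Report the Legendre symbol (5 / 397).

-1

Reciprocity: 5 ≡ 1 and 397 ≡ 1 (mod 4), so (5/397) = +(397/5).
Reduce top mod 5: now compute (2/5).
Pull out 2: since 5 ≡ 5 (mod 8), (2/5) = -1.
Reached (1/5) = 1. Collecting the sign flips along the way, the symbol is -1.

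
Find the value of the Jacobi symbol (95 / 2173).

Reciprocity: 95 ≡ 3 and 2173 ≡ 1 (mod 4), so (95/2173) = +(2173/95).
Reduce top mod 95: now compute (83/95).
Reciprocity: 83 ≡ 3 and 95 ≡ 3 (mod 4), so (83/95) = −(95/83).
Reduce top mod 83: now compute (12/83).
Pull out 2^2: since 83 ≡ 3 (mod 8), (2/83) = -1, so (2/83)^2 = +1.
Reciprocity: 3 ≡ 3 and 83 ≡ 3 (mod 4), so (3/83) = −(83/3).
Reduce top mod 3: now compute (2/3).
Pull out 2: since 3 ≡ 3 (mod 8), (2/3) = -1.
Reached (1/3) = 1. Collecting the sign flips along the way, the symbol is -1.

-1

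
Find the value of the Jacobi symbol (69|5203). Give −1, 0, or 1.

Reciprocity: 69 ≡ 1 and 5203 ≡ 3 (mod 4), so (69/5203) = +(5203/69).
Reduce top mod 69: now compute (28/69).
Pull out 2^2: since 69 ≡ 5 (mod 8), (2/69) = -1, so (2/69)^2 = +1.
Reciprocity: 7 ≡ 3 and 69 ≡ 1 (mod 4), so (7/69) = +(69/7).
Reduce top mod 7: now compute (6/7).
Pull out 2: since 7 ≡ 7 (mod 8), (2/7) = +1.
Reciprocity: 3 ≡ 3 and 7 ≡ 3 (mod 4), so (3/7) = −(7/3).
Reduce top mod 3: now compute (1/3).
Reached (1/3) = 1. Collecting the sign flips along the way, the symbol is -1.

-1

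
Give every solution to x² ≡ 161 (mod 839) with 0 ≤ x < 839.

Since 839 ≡ 3 (mod 4), a square root of 161 is 161^((839+1)/4) = 161^210 mod 839.
Repeated squaring: 161^2≡751, 161^4≡193, 161^8≡333, 161^16≡141, 161^32≡584, 161^64≡422, 161^128≡216 (mod 839).
161^210 = 161^(128+64+16+2) ≡ 773 (mod 839).
Check: 773² = 597529 ≡ 161 (mod 839). The two roots are 66 and 773.

66, 773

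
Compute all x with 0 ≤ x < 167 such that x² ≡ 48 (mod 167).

81, 86

Since 167 ≡ 3 (mod 4), a square root of 48 is 48^((167+1)/4) = 48^42 mod 167.
Repeated squaring: 48^2≡133, 48^4≡154, 48^8≡2, 48^16≡4, 48^32≡16 (mod 167).
48^42 = 48^(32+8+2) ≡ 81 (mod 167).
Check: 81² = 6561 ≡ 48 (mod 167). The two roots are 81 and 86.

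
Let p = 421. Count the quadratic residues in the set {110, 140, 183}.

1

(110/421) = -1 → non-residue.
(140/421) = +1 → QR.
(183/421) = -1 → non-residue.
Total quadratic residues among the 3: 1.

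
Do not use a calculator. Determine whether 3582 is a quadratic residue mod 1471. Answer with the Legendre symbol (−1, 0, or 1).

First reduce: 3582 ≡ 640 (mod 1471).
Pull out 2^7: since 1471 ≡ 7 (mod 8), (2/1471) = +1, so (2/1471)^7 = +1.
Reciprocity: 5 ≡ 1 and 1471 ≡ 3 (mod 4), so (5/1471) = +(1471/5).
Reduce top mod 5: now compute (1/5).
Reached (1/5) = 1. Collecting the sign flips along the way, the symbol is +1.

1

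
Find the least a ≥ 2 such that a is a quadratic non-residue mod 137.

(2/137) = +1, so 2 is a residue.
(3/137) = −1, so 3 is the smallest positive non-residue mod 137.

3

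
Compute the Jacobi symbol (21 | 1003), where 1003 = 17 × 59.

Reciprocity: 21 ≡ 1 and 1003 ≡ 3 (mod 4), so (21/1003) = +(1003/21).
Reduce top mod 21: now compute (16/21).
Pull out 2^4: since 21 ≡ 5 (mod 8), (2/21) = -1, so (2/21)^4 = +1.
Reached (1/21) = 1. Collecting the sign flips along the way, the symbol is +1.

1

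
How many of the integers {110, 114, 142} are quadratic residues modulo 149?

(110/149) = +1 → QR.
(114/149) = +1 → QR.
(142/149) = +1 → QR.
Total quadratic residues among the 3: 3.

3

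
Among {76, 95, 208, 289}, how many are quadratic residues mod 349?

(76/349) = +1 → QR.
(95/349) = +1 → QR.
(208/349) = -1 → non-residue.
(289/349) = +1 → QR.
Total quadratic residues among the 4: 3.

3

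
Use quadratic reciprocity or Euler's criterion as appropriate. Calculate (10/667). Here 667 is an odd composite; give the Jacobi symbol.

1

Pull out 2: since 667 ≡ 3 (mod 8), (2/667) = -1.
Reciprocity: 5 ≡ 1 and 667 ≡ 3 (mod 4), so (5/667) = +(667/5).
Reduce top mod 5: now compute (2/5).
Pull out 2: since 5 ≡ 5 (mod 8), (2/5) = -1.
Reached (1/5) = 1. Collecting the sign flips along the way, the symbol is +1.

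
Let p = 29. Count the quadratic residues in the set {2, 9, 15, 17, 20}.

(2/29) = -1 → non-residue.
(9/29) = +1 → QR.
(15/29) = -1 → non-residue.
(17/29) = -1 → non-residue.
(20/29) = +1 → QR.
Total quadratic residues among the 5: 2.

2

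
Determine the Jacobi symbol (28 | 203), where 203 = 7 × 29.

Pull out 2^2: since 203 ≡ 3 (mod 8), (2/203) = -1, so (2/203)^2 = +1.
Reciprocity: 7 ≡ 3 and 203 ≡ 3 (mod 4), so (7/203) = −(203/7).
Reduce top mod 7: now compute (0/7).
Top reduces to 0: gcd > 1, so the symbol is 0.

0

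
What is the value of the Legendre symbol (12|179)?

Pull out 2^2: since 179 ≡ 3 (mod 8), (2/179) = -1, so (2/179)^2 = +1.
Reciprocity: 3 ≡ 3 and 179 ≡ 3 (mod 4), so (3/179) = −(179/3).
Reduce top mod 3: now compute (2/3).
Pull out 2: since 3 ≡ 3 (mod 8), (2/3) = -1.
Reached (1/3) = 1. Collecting the sign flips along the way, the symbol is +1.

1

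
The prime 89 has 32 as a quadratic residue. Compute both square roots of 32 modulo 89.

89 ≡ 1 (mod 4), so we find a root by search.
Trying successive values, 11² = 121 ≡ 32 (mod 89). The other root is 89 − 11 = 78.

11, 78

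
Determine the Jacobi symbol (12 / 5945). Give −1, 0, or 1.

Pull out 2^2: since 5945 ≡ 1 (mod 8), (2/5945) = +1, so (2/5945)^2 = +1.
Reciprocity: 3 ≡ 3 and 5945 ≡ 1 (mod 4), so (3/5945) = +(5945/3).
Reduce top mod 3: now compute (2/3).
Pull out 2: since 3 ≡ 3 (mod 8), (2/3) = -1.
Reached (1/3) = 1. Collecting the sign flips along the way, the symbol is -1.

-1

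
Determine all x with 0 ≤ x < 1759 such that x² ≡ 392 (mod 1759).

Since 1759 ≡ 3 (mod 4), a square root of 392 is 392^((1759+1)/4) = 392^440 mod 1759.
Repeated squaring: 392^2≡631, 392^4≡627, 392^8≡872, 392^16≡496, 392^32≡1515, 392^64≡1489, 392^128≡781, 392^256≡1347 (mod 1759).
392^440 = 392^(256+128+32+16+8) ≡ 982 (mod 1759).
Check: 982² = 964324 ≡ 392 (mod 1759). The two roots are 777 and 982.

777, 982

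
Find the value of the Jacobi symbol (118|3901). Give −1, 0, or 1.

Pull out 2: since 3901 ≡ 5 (mod 8), (2/3901) = -1.
Reciprocity: 59 ≡ 3 and 3901 ≡ 1 (mod 4), so (59/3901) = +(3901/59).
Reduce top mod 59: now compute (7/59).
Reciprocity: 7 ≡ 3 and 59 ≡ 3 (mod 4), so (7/59) = −(59/7).
Reduce top mod 7: now compute (3/7).
Reciprocity: 3 ≡ 3 and 7 ≡ 3 (mod 4), so (3/7) = −(7/3).
Reduce top mod 3: now compute (1/3).
Reached (1/3) = 1. Collecting the sign flips along the way, the symbol is -1.

-1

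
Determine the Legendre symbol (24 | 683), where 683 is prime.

Pull out 2^3: since 683 ≡ 3 (mod 8), (2/683) = -1, so (2/683)^3 = -1.
Reciprocity: 3 ≡ 3 and 683 ≡ 3 (mod 4), so (3/683) = −(683/3).
Reduce top mod 3: now compute (2/3).
Pull out 2: since 3 ≡ 3 (mod 8), (2/3) = -1.
Reached (1/3) = 1. Collecting the sign flips along the way, the symbol is -1.

-1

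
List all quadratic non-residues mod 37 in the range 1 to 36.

2 5 6 8 13 14 15 17 18 19 20 22 23 24 29 31 32 35

Square k = 1,…,18 (k and 37−k give the same square):
1²=1, 2²=4, 3²=9, 4²=16, 5²=25, 6²=36, 7²≡12, 8²≡27, 9²≡7, 10²≡26, 11²≡10, 12²≡33, 13²≡21, 14²≡11, 15²≡3, 16²≡34, 17²≡30, 18²≡28 (mod 37).
The residues are {1, 3, 4, 7, 9, 10, 11, 12, 16, 21, 25, 26, 27, 28, 30, 33, 34, 36}; the non-residues are the remaining 18 nonzero classes.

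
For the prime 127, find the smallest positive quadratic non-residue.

(2/127) = +1, so 2 is a residue.
(3/127) = −1, so 3 is the smallest positive non-residue mod 127.

3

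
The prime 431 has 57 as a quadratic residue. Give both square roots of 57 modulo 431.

196, 235

Since 431 ≡ 3 (mod 4), a square root of 57 is 57^((431+1)/4) = 57^108 mod 431.
Repeated squaring: 57^2≡232, 57^4≡380, 57^8≡15, 57^16≡225, 57^32≡198, 57^64≡414 (mod 431).
57^108 = 57^(64+32+8+4) ≡ 196 (mod 431).
Check: 196² = 38416 ≡ 57 (mod 431). The two roots are 196 and 235.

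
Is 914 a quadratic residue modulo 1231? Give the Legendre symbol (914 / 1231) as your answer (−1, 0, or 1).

Pull out 2: since 1231 ≡ 7 (mod 8), (2/1231) = +1.
Reciprocity: 457 ≡ 1 and 1231 ≡ 3 (mod 4), so (457/1231) = +(1231/457).
Reduce top mod 457: now compute (317/457).
Reciprocity: 317 ≡ 1 and 457 ≡ 1 (mod 4), so (317/457) = +(457/317).
Reduce top mod 317: now compute (140/317).
Pull out 2^2: since 317 ≡ 5 (mod 8), (2/317) = -1, so (2/317)^2 = +1.
Reciprocity: 35 ≡ 3 and 317 ≡ 1 (mod 4), so (35/317) = +(317/35).
Reduce top mod 35: now compute (2/35).
Pull out 2: since 35 ≡ 3 (mod 8), (2/35) = -1.
Reached (1/35) = 1. Collecting the sign flips along the way, the symbol is -1.

-1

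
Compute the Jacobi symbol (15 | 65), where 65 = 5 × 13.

0

Reciprocity: 15 ≡ 3 and 65 ≡ 1 (mod 4), so (15/65) = +(65/15).
Reduce top mod 15: now compute (5/15).
Reciprocity: 5 ≡ 1 and 15 ≡ 3 (mod 4), so (5/15) = +(15/5).
Reduce top mod 5: now compute (0/5).
Top reduces to 0: gcd > 1, so the symbol is 0.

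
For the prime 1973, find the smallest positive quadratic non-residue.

(2/1973) = −1, so 2 is the smallest positive non-residue mod 1973.

2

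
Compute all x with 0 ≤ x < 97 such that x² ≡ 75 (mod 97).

47, 50

97 ≡ 1 (mod 4), so we find a root by search.
Trying successive values, 47² = 2209 ≡ 75 (mod 97). The other root is 97 − 47 = 50.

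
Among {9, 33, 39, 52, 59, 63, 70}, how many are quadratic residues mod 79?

2

(9/79) = +1 → QR.
(33/79) = -1 → non-residue.
(39/79) = -1 → non-residue.
(52/79) = +1 → QR.
(59/79) = -1 → non-residue.
(63/79) = -1 → non-residue.
(70/79) = -1 → non-residue.
Total quadratic residues among the 7: 2.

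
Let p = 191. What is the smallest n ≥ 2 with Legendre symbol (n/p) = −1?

(2/191) = +1, so 2 is a residue.
(3/191) = +1, so 3 is a residue.
(4/191) = +1, so 4 is a residue.
(5/191) = +1, so 5 is a residue.
(6/191) = +1, so 6 is a residue.
(7/191) = −1, so 7 is the smallest positive non-residue mod 191.

7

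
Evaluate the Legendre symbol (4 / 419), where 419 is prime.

1

Pull out 2^2: since 419 ≡ 3 (mod 8), (2/419) = -1, so (2/419)^2 = +1.
Reached (1/419) = 1. Collecting the sign flips along the way, the symbol is +1.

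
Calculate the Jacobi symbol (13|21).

-1

Reciprocity: 13 ≡ 1 and 21 ≡ 1 (mod 4), so (13/21) = +(21/13).
Reduce top mod 13: now compute (8/13).
Pull out 2^3: since 13 ≡ 5 (mod 8), (2/13) = -1, so (2/13)^3 = -1.
Reached (1/13) = 1. Collecting the sign flips along the way, the symbol is -1.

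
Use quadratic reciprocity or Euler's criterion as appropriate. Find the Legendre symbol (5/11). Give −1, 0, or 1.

1

Reciprocity: 5 ≡ 1 and 11 ≡ 3 (mod 4), so (5/11) = +(11/5).
Reduce top mod 5: now compute (1/5).
Reached (1/5) = 1. Collecting the sign flips along the way, the symbol is +1.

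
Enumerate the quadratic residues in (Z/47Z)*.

Square k = 1,…,23 (k and 47−k give the same square):
1²=1, 2²=4, 3²=9, 4²=16, 5²=25, 6²=36, 7²≡2, 8²≡17, 9²≡34, 10²≡6, 11²≡27, 12²≡3, 13²≡28, 14²≡8, 15²≡37, 16²≡21, 17²≡7, 18²≡42, 19²≡32, 20²≡24, 21²≡18, 22²≡14, 23²≡12 (mod 47).
So the quadratic residues mod 47 are {1, 2, 3, 4, 6, 7, 8, 9, 12, 14, 16, 17, 18, 21, 24, 25, 27, 28, 32, 34, 36, 37, 42}.

1 2 3 4 6 7 8 9 12 14 16 17 18 21 24 25 27 28 32 34 36 37 42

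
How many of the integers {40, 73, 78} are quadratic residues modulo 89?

3

(40/89) = +1 → QR.
(73/89) = +1 → QR.
(78/89) = +1 → QR.
Total quadratic residues among the 3: 3.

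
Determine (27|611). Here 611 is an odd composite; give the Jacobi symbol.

Reciprocity: 27 ≡ 3 and 611 ≡ 3 (mod 4), so (27/611) = −(611/27).
Reduce top mod 27: now compute (17/27).
Reciprocity: 17 ≡ 1 and 27 ≡ 3 (mod 4), so (17/27) = +(27/17).
Reduce top mod 17: now compute (10/17).
Pull out 2: since 17 ≡ 1 (mod 8), (2/17) = +1.
Reciprocity: 5 ≡ 1 and 17 ≡ 1 (mod 4), so (5/17) = +(17/5).
Reduce top mod 5: now compute (2/5).
Pull out 2: since 5 ≡ 5 (mod 8), (2/5) = -1.
Reached (1/5) = 1. Collecting the sign flips along the way, the symbol is +1.

1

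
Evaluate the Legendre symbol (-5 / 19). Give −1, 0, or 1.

First reduce: -5 ≡ 14 (mod 19).
Pull out 2: since 19 ≡ 3 (mod 8), (2/19) = -1.
Reciprocity: 7 ≡ 3 and 19 ≡ 3 (mod 4), so (7/19) = −(19/7).
Reduce top mod 7: now compute (5/7).
Reciprocity: 5 ≡ 1 and 7 ≡ 3 (mod 4), so (5/7) = +(7/5).
Reduce top mod 5: now compute (2/5).
Pull out 2: since 5 ≡ 5 (mod 8), (2/5) = -1.
Reached (1/5) = 1. Collecting the sign flips along the way, the symbol is -1.

-1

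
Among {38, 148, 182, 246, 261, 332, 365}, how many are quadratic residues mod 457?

(38/457) = +1 → QR.
(148/457) = -1 → non-residue.
(182/457) = -1 → non-residue.
(246/457) = -1 → non-residue.
(261/457) = +1 → QR.
(332/457) = -1 → non-residue.
(365/457) = -1 → non-residue.
Total quadratic residues among the 7: 2.

2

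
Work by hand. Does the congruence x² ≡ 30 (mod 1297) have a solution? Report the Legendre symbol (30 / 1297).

Pull out 2: since 1297 ≡ 1 (mod 8), (2/1297) = +1.
Reciprocity: 15 ≡ 3 and 1297 ≡ 1 (mod 4), so (15/1297) = +(1297/15).
Reduce top mod 15: now compute (7/15).
Reciprocity: 7 ≡ 3 and 15 ≡ 3 (mod 4), so (7/15) = −(15/7).
Reduce top mod 7: now compute (1/7).
Reached (1/7) = 1. Collecting the sign flips along the way, the symbol is -1.

-1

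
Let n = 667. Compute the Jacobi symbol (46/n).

0

Pull out 2: since 667 ≡ 3 (mod 8), (2/667) = -1.
Reciprocity: 23 ≡ 3 and 667 ≡ 3 (mod 4), so (23/667) = −(667/23).
Reduce top mod 23: now compute (0/23).
Top reduces to 0: gcd > 1, so the symbol is 0.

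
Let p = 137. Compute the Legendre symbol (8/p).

Euler's criterion: (8/137) ≡ 8^68 (mod 137).
8^2 ≡ 64 (mod 137)
8^4 ≡ 123 (mod 137)
8^8 ≡ 59 (mod 137)
8^16 ≡ 56 (mod 137)
8^32 ≡ 122 (mod 137)
8^64 ≡ 88 (mod 137)
8^68 = 8^(64+4) ≡ 1 (mod 137).
Result is 1, so (8/137) = 1.

1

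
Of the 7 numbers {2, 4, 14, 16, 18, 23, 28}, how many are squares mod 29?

4

(2/29) = -1 → non-residue.
(4/29) = +1 → QR.
(14/29) = -1 → non-residue.
(16/29) = +1 → QR.
(18/29) = -1 → non-residue.
(23/29) = +1 → QR.
(28/29) = +1 → QR.
Total quadratic residues among the 7: 4.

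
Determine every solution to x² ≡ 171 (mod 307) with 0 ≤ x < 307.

103, 204

Since 307 ≡ 3 (mod 4), a square root of 171 is 171^((307+1)/4) = 171^77 mod 307.
Repeated squaring: 171^2≡76, 171^4≡250, 171^8≡179, 171^16≡113, 171^32≡182, 171^64≡275 (mod 307).
171^77 = 171^(64+8+4+1) ≡ 103 (mod 307).
Check: 103² = 10609 ≡ 171 (mod 307). The two roots are 103 and 204.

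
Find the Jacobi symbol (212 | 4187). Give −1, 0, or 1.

0

Pull out 2^2: since 4187 ≡ 3 (mod 8), (2/4187) = -1, so (2/4187)^2 = +1.
Reciprocity: 53 ≡ 1 and 4187 ≡ 3 (mod 4), so (53/4187) = +(4187/53).
Reduce top mod 53: now compute (0/53).
Top reduces to 0: gcd > 1, so the symbol is 0.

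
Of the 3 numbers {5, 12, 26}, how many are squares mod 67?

1

(5/67) = -1 → non-residue.
(12/67) = -1 → non-residue.
(26/67) = +1 → QR.
Total quadratic residues among the 3: 1.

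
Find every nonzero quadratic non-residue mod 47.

Square k = 1,…,23 (k and 47−k give the same square):
1²=1, 2²=4, 3²=9, 4²=16, 5²=25, 6²=36, 7²≡2, 8²≡17, 9²≡34, 10²≡6, 11²≡27, 12²≡3, 13²≡28, 14²≡8, 15²≡37, 16²≡21, 17²≡7, 18²≡42, 19²≡32, 20²≡24, 21²≡18, 22²≡14, 23²≡12 (mod 47).
The residues are {1, 2, 3, 4, 6, 7, 8, 9, 12, 14, 16, 17, 18, 21, 24, 25, 27, 28, 32, 34, 36, 37, 42}; the non-residues are the remaining 23 nonzero classes.

5, 10, 11, 13, 15, 19, 20, 22, 23, 26, 29, 30, 31, 33, 35, 38, 39, 40, 41, 43, 44, 45, 46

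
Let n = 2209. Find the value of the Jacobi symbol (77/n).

1

Reciprocity: 77 ≡ 1 and 2209 ≡ 1 (mod 4), so (77/2209) = +(2209/77).
Reduce top mod 77: now compute (53/77).
Reciprocity: 53 ≡ 1 and 77 ≡ 1 (mod 4), so (53/77) = +(77/53).
Reduce top mod 53: now compute (24/53).
Pull out 2^3: since 53 ≡ 5 (mod 8), (2/53) = -1, so (2/53)^3 = -1.
Reciprocity: 3 ≡ 3 and 53 ≡ 1 (mod 4), so (3/53) = +(53/3).
Reduce top mod 3: now compute (2/3).
Pull out 2: since 3 ≡ 3 (mod 8), (2/3) = -1.
Reached (1/3) = 1. Collecting the sign flips along the way, the symbol is +1.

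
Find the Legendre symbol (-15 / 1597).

-1

First reduce: -15 ≡ 1582 (mod 1597).
Pull out 2: since 1597 ≡ 5 (mod 8), (2/1597) = -1.
Reciprocity: 791 ≡ 3 and 1597 ≡ 1 (mod 4), so (791/1597) = +(1597/791).
Reduce top mod 791: now compute (15/791).
Reciprocity: 15 ≡ 3 and 791 ≡ 3 (mod 4), so (15/791) = −(791/15).
Reduce top mod 15: now compute (11/15).
Reciprocity: 11 ≡ 3 and 15 ≡ 3 (mod 4), so (11/15) = −(15/11).
Reduce top mod 11: now compute (4/11).
Pull out 2^2: since 11 ≡ 3 (mod 8), (2/11) = -1, so (2/11)^2 = +1.
Reached (1/11) = 1. Collecting the sign flips along the way, the symbol is -1.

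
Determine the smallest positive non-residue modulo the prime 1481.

3

(2/1481) = +1, so 2 is a residue.
(3/1481) = −1, so 3 is the smallest positive non-residue mod 1481.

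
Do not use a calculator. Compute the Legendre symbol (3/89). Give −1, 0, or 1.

-1

Reciprocity: 3 ≡ 3 and 89 ≡ 1 (mod 4), so (3/89) = +(89/3).
Reduce top mod 3: now compute (2/3).
Pull out 2: since 3 ≡ 3 (mod 8), (2/3) = -1.
Reached (1/3) = 1. Collecting the sign flips along the way, the symbol is -1.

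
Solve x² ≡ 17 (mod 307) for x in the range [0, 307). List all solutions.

Since 307 ≡ 3 (mod 4), a square root of 17 is 17^((307+1)/4) = 17^77 mod 307.
Repeated squaring: 17^2≡289, 17^4≡17, 17^8≡289, 17^16≡17, 17^32≡289, 17^64≡17 (mod 307).
17^77 = 17^(64+8+4+1) ≡ 289 (mod 307).
Check: 289² = 83521 ≡ 17 (mod 307). The two roots are 18 and 289.

18, 289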